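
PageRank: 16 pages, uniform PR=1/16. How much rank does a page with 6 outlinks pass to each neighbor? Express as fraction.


Initial PR = 1/16 = 1/16
Outlinks = 6
Contribution per link = PR / outlinks
= 1/16 / 6
= 1/96

1/96


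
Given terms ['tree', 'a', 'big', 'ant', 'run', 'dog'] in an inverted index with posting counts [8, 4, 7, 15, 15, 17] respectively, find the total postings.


Summing posting list sizes:
'tree': 8 postings
'a': 4 postings
'big': 7 postings
'ant': 15 postings
'run': 15 postings
'dog': 17 postings
Total = 8 + 4 + 7 + 15 + 15 + 17 = 66

66


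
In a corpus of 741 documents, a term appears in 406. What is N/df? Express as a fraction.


IDF ratio = N / df
= 741 / 406
= 741/406

741/406


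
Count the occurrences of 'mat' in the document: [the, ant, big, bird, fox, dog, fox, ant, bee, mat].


Document has 10 words
Scanning for 'mat':
Found at positions: [9]
Count = 1

1


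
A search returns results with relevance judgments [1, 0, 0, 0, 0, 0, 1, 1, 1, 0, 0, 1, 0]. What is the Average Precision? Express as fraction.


Computing P@k for each relevant position:
Position 1: relevant, P@1 = 1/1 = 1
Position 2: not relevant
Position 3: not relevant
Position 4: not relevant
Position 5: not relevant
Position 6: not relevant
Position 7: relevant, P@7 = 2/7 = 2/7
Position 8: relevant, P@8 = 3/8 = 3/8
Position 9: relevant, P@9 = 4/9 = 4/9
Position 10: not relevant
Position 11: not relevant
Position 12: relevant, P@12 = 5/12 = 5/12
Position 13: not relevant
Sum of P@k = 1 + 2/7 + 3/8 + 4/9 + 5/12 = 1271/504
AP = 1271/504 / 5 = 1271/2520

1271/2520


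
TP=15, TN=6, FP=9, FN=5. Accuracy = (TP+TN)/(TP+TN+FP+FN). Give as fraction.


Accuracy = (TP + TN) / (TP + TN + FP + FN)
TP + TN = 15 + 6 = 21
Total = 15 + 6 + 9 + 5 = 35
Accuracy = 21 / 35 = 3/5

3/5


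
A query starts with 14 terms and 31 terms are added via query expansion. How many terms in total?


Original terms: 14
Expansion terms: 31
Total = 14 + 31 = 45

45


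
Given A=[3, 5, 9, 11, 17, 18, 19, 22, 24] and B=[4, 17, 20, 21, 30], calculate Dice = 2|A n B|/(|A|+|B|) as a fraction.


A intersect B = [17]
|A intersect B| = 1
|A| = 9, |B| = 5
Dice = 2*1 / (9+5)
= 2 / 14 = 1/7

1/7


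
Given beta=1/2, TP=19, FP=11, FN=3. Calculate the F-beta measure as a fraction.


P = TP/(TP+FP) = 19/30 = 19/30
R = TP/(TP+FN) = 19/22 = 19/22
beta^2 = 1/2^2 = 1/4
(1 + beta^2) = 5/4
Numerator = (1+beta^2)*P*R = 361/528
Denominator = beta^2*P + R = 19/120 + 19/22 = 1349/1320
F_beta = 95/142

95/142


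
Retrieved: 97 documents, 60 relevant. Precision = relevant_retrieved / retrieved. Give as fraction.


Precision = relevant_retrieved / total_retrieved
= 60 / 97
= 60 / (60 + 37)
= 60/97

60/97


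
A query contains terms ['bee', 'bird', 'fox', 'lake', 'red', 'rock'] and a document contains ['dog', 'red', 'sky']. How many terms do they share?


Query terms: ['bee', 'bird', 'fox', 'lake', 'red', 'rock']
Document terms: ['dog', 'red', 'sky']
Common terms: ['red']
Overlap count = 1

1


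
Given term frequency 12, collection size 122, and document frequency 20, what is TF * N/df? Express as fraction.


TF * (N/df)
= 12 * (122/20)
= 12 * 61/10
= 366/5

366/5


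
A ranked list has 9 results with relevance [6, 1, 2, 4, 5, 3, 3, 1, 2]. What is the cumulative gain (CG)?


Cumulative Gain = sum of relevance scores
Position 1: rel=6, running sum=6
Position 2: rel=1, running sum=7
Position 3: rel=2, running sum=9
Position 4: rel=4, running sum=13
Position 5: rel=5, running sum=18
Position 6: rel=3, running sum=21
Position 7: rel=3, running sum=24
Position 8: rel=1, running sum=25
Position 9: rel=2, running sum=27
CG = 27

27


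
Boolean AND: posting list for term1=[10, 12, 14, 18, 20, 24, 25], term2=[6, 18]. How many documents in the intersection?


Boolean AND: find intersection of posting lists
term1 docs: [10, 12, 14, 18, 20, 24, 25]
term2 docs: [6, 18]
Intersection: [18]
|intersection| = 1

1


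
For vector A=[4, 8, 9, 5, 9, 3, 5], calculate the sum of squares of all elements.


|A|^2 = sum of squared components
A[0]^2 = 4^2 = 16
A[1]^2 = 8^2 = 64
A[2]^2 = 9^2 = 81
A[3]^2 = 5^2 = 25
A[4]^2 = 9^2 = 81
A[5]^2 = 3^2 = 9
A[6]^2 = 5^2 = 25
Sum = 16 + 64 + 81 + 25 + 81 + 9 + 25 = 301

301


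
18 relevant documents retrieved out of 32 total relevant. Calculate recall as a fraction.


Recall = retrieved_relevant / total_relevant
= 18 / 32
= 18 / (18 + 14)
= 9/16

9/16


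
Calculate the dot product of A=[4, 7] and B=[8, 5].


Dot product = sum of element-wise products
A[0]*B[0] = 4*8 = 32
A[1]*B[1] = 7*5 = 35
Sum = 32 + 35 = 67

67


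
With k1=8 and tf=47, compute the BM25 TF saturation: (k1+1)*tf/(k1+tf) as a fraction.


BM25 TF component = (k1+1)*tf / (k1+tf)
k1 = 8, tf = 47
Numerator = (8+1)*47 = 423
Denominator = 8 + 47 = 55
= 423/55 = 423/55

423/55


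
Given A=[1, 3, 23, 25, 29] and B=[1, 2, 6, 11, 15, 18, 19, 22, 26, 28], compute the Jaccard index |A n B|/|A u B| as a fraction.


A intersect B = [1]
|A intersect B| = 1
A union B = [1, 2, 3, 6, 11, 15, 18, 19, 22, 23, 25, 26, 28, 29]
|A union B| = 14
Jaccard = 1/14 = 1/14

1/14


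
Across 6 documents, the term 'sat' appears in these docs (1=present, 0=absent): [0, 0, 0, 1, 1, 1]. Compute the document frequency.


Checking each document for 'sat':
Doc 1: absent
Doc 2: absent
Doc 3: absent
Doc 4: present
Doc 5: present
Doc 6: present
df = sum of presences = 0 + 0 + 0 + 1 + 1 + 1 = 3

3


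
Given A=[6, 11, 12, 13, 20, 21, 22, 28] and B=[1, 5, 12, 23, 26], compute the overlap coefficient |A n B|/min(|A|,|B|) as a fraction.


A intersect B = [12]
|A intersect B| = 1
min(|A|, |B|) = min(8, 5) = 5
Overlap = 1 / 5 = 1/5

1/5


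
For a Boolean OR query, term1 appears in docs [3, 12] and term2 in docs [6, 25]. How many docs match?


Boolean OR: find union of posting lists
term1 docs: [3, 12]
term2 docs: [6, 25]
Union: [3, 6, 12, 25]
|union| = 4

4


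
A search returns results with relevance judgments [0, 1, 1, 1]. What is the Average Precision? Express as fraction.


Computing P@k for each relevant position:
Position 1: not relevant
Position 2: relevant, P@2 = 1/2 = 1/2
Position 3: relevant, P@3 = 2/3 = 2/3
Position 4: relevant, P@4 = 3/4 = 3/4
Sum of P@k = 1/2 + 2/3 + 3/4 = 23/12
AP = 23/12 / 3 = 23/36

23/36


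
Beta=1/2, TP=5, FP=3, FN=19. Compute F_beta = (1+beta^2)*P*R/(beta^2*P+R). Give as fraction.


P = TP/(TP+FP) = 5/8 = 5/8
R = TP/(TP+FN) = 5/24 = 5/24
beta^2 = 1/2^2 = 1/4
(1 + beta^2) = 5/4
Numerator = (1+beta^2)*P*R = 125/768
Denominator = beta^2*P + R = 5/32 + 5/24 = 35/96
F_beta = 25/56

25/56


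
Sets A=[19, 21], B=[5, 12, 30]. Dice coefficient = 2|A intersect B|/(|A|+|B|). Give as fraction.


A intersect B = []
|A intersect B| = 0
|A| = 2, |B| = 3
Dice = 2*0 / (2+3)
= 0 / 5 = 0

0


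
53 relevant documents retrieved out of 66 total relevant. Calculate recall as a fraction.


Recall = retrieved_relevant / total_relevant
= 53 / 66
= 53 / (53 + 13)
= 53/66

53/66


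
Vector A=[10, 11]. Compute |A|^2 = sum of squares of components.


|A|^2 = sum of squared components
A[0]^2 = 10^2 = 100
A[1]^2 = 11^2 = 121
Sum = 100 + 121 = 221

221


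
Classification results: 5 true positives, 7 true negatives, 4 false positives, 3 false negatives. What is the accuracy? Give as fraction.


Accuracy = (TP + TN) / (TP + TN + FP + FN)
TP + TN = 5 + 7 = 12
Total = 5 + 7 + 4 + 3 = 19
Accuracy = 12 / 19 = 12/19

12/19


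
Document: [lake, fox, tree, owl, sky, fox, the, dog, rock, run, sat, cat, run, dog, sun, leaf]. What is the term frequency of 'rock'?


Document has 16 words
Scanning for 'rock':
Found at positions: [8]
Count = 1

1


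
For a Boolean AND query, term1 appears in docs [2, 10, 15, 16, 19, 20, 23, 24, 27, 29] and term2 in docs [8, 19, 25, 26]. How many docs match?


Boolean AND: find intersection of posting lists
term1 docs: [2, 10, 15, 16, 19, 20, 23, 24, 27, 29]
term2 docs: [8, 19, 25, 26]
Intersection: [19]
|intersection| = 1

1


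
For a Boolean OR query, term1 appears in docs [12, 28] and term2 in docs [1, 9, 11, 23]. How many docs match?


Boolean OR: find union of posting lists
term1 docs: [12, 28]
term2 docs: [1, 9, 11, 23]
Union: [1, 9, 11, 12, 23, 28]
|union| = 6

6


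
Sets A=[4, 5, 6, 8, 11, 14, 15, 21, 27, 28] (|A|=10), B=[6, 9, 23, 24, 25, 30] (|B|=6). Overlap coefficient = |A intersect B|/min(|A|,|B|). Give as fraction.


A intersect B = [6]
|A intersect B| = 1
min(|A|, |B|) = min(10, 6) = 6
Overlap = 1 / 6 = 1/6

1/6


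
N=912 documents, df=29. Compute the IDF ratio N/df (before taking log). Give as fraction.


IDF ratio = N / df
= 912 / 29
= 912/29

912/29


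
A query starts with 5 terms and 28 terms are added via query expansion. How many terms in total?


Original terms: 5
Expansion terms: 28
Total = 5 + 28 = 33

33


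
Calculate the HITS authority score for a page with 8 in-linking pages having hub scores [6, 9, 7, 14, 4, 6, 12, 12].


Authority = sum of hub scores of in-linkers
In-link 1: hub score = 6
In-link 2: hub score = 9
In-link 3: hub score = 7
In-link 4: hub score = 14
In-link 5: hub score = 4
In-link 6: hub score = 6
In-link 7: hub score = 12
In-link 8: hub score = 12
Authority = 6 + 9 + 7 + 14 + 4 + 6 + 12 + 12 = 70

70


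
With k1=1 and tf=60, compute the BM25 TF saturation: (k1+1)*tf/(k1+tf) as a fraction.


BM25 TF component = (k1+1)*tf / (k1+tf)
k1 = 1, tf = 60
Numerator = (1+1)*60 = 120
Denominator = 1 + 60 = 61
= 120/61 = 120/61

120/61


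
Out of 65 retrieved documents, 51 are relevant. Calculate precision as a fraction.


Precision = relevant_retrieved / total_retrieved
= 51 / 65
= 51 / (51 + 14)
= 51/65

51/65


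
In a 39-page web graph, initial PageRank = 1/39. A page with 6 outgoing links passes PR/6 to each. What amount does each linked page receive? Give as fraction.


Initial PR = 1/39 = 1/39
Outlinks = 6
Contribution per link = PR / outlinks
= 1/39 / 6
= 1/234

1/234


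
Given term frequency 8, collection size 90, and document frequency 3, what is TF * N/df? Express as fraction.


TF * (N/df)
= 8 * (90/3)
= 8 * 30
= 240

240


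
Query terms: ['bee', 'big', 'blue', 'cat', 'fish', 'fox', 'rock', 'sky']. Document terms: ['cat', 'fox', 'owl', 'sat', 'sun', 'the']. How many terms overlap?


Query terms: ['bee', 'big', 'blue', 'cat', 'fish', 'fox', 'rock', 'sky']
Document terms: ['cat', 'fox', 'owl', 'sat', 'sun', 'the']
Common terms: ['cat', 'fox']
Overlap count = 2

2


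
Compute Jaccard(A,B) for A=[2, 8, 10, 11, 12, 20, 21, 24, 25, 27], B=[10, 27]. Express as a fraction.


A intersect B = [10, 27]
|A intersect B| = 2
A union B = [2, 8, 10, 11, 12, 20, 21, 24, 25, 27]
|A union B| = 10
Jaccard = 2/10 = 1/5

1/5


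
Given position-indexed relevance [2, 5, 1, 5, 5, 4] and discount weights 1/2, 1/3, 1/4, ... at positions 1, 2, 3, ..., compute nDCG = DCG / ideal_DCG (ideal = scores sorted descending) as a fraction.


Position discount weights w_i = 1/(i+1) for i=1..6:
Weights = [1/2, 1/3, 1/4, 1/5, 1/6, 1/7]
Actual relevance: [2, 5, 1, 5, 5, 4]
DCG = 2/2 + 5/3 + 1/4 + 5/5 + 5/6 + 4/7 = 149/28
Ideal relevance (sorted desc): [5, 5, 5, 4, 2, 1]
Ideal DCG = 5/2 + 5/3 + 5/4 + 4/5 + 2/6 + 1/7 = 937/140
nDCG = DCG / ideal_DCG = 149/28 / 937/140 = 745/937

745/937


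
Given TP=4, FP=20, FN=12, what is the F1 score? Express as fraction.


F1 = 2 * P * R / (P + R)
P = TP/(TP+FP) = 4/24 = 1/6
R = TP/(TP+FN) = 4/16 = 1/4
2 * P * R = 2 * 1/6 * 1/4 = 1/12
P + R = 1/6 + 1/4 = 5/12
F1 = 1/12 / 5/12 = 1/5

1/5


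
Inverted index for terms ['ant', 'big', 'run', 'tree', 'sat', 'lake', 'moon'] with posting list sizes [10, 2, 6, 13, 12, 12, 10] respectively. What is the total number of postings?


Summing posting list sizes:
'ant': 10 postings
'big': 2 postings
'run': 6 postings
'tree': 13 postings
'sat': 12 postings
'lake': 12 postings
'moon': 10 postings
Total = 10 + 2 + 6 + 13 + 12 + 12 + 10 = 65

65


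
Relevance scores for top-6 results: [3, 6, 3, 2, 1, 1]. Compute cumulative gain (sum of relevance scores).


Cumulative Gain = sum of relevance scores
Position 1: rel=3, running sum=3
Position 2: rel=6, running sum=9
Position 3: rel=3, running sum=12
Position 4: rel=2, running sum=14
Position 5: rel=1, running sum=15
Position 6: rel=1, running sum=16
CG = 16

16


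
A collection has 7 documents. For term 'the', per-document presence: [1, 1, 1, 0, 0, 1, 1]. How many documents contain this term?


Checking each document for 'the':
Doc 1: present
Doc 2: present
Doc 3: present
Doc 4: absent
Doc 5: absent
Doc 6: present
Doc 7: present
df = sum of presences = 1 + 1 + 1 + 0 + 0 + 1 + 1 = 5

5


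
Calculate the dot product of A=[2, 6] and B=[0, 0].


Dot product = sum of element-wise products
A[0]*B[0] = 2*0 = 0
A[1]*B[1] = 6*0 = 0
Sum = 0 + 0 = 0

0


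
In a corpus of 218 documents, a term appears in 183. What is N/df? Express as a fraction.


IDF ratio = N / df
= 218 / 183
= 218/183

218/183


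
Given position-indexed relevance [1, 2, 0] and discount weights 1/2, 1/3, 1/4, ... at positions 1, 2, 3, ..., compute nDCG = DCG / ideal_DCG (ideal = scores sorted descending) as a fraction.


Position discount weights w_i = 1/(i+1) for i=1..3:
Weights = [1/2, 1/3, 1/4]
Actual relevance: [1, 2, 0]
DCG = 1/2 + 2/3 + 0/4 = 7/6
Ideal relevance (sorted desc): [2, 1, 0]
Ideal DCG = 2/2 + 1/3 + 0/4 = 4/3
nDCG = DCG / ideal_DCG = 7/6 / 4/3 = 7/8

7/8


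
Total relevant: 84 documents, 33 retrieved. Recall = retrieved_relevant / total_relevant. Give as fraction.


Recall = retrieved_relevant / total_relevant
= 33 / 84
= 33 / (33 + 51)
= 11/28

11/28


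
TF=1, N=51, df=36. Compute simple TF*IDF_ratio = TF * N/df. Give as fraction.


TF * (N/df)
= 1 * (51/36)
= 1 * 17/12
= 17/12

17/12


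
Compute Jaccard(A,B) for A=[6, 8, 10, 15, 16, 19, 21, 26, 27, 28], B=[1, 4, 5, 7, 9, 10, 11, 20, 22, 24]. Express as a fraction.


A intersect B = [10]
|A intersect B| = 1
A union B = [1, 4, 5, 6, 7, 8, 9, 10, 11, 15, 16, 19, 20, 21, 22, 24, 26, 27, 28]
|A union B| = 19
Jaccard = 1/19 = 1/19

1/19


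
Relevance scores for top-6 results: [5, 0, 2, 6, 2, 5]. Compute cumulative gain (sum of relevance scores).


Cumulative Gain = sum of relevance scores
Position 1: rel=5, running sum=5
Position 2: rel=0, running sum=5
Position 3: rel=2, running sum=7
Position 4: rel=6, running sum=13
Position 5: rel=2, running sum=15
Position 6: rel=5, running sum=20
CG = 20

20


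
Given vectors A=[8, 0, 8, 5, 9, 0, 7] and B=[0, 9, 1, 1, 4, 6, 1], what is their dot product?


Dot product = sum of element-wise products
A[0]*B[0] = 8*0 = 0
A[1]*B[1] = 0*9 = 0
A[2]*B[2] = 8*1 = 8
A[3]*B[3] = 5*1 = 5
A[4]*B[4] = 9*4 = 36
A[5]*B[5] = 0*6 = 0
A[6]*B[6] = 7*1 = 7
Sum = 0 + 0 + 8 + 5 + 36 + 0 + 7 = 56

56


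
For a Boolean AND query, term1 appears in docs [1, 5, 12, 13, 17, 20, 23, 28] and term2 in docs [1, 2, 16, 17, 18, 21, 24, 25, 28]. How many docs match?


Boolean AND: find intersection of posting lists
term1 docs: [1, 5, 12, 13, 17, 20, 23, 28]
term2 docs: [1, 2, 16, 17, 18, 21, 24, 25, 28]
Intersection: [1, 17, 28]
|intersection| = 3

3


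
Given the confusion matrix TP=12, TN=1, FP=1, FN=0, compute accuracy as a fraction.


Accuracy = (TP + TN) / (TP + TN + FP + FN)
TP + TN = 12 + 1 = 13
Total = 12 + 1 + 1 + 0 = 14
Accuracy = 13 / 14 = 13/14

13/14


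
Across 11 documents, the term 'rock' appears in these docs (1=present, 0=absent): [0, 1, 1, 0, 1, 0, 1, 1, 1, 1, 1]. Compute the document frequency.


Checking each document for 'rock':
Doc 1: absent
Doc 2: present
Doc 3: present
Doc 4: absent
Doc 5: present
Doc 6: absent
Doc 7: present
Doc 8: present
Doc 9: present
Doc 10: present
Doc 11: present
df = sum of presences = 0 + 1 + 1 + 0 + 1 + 0 + 1 + 1 + 1 + 1 + 1 = 8

8


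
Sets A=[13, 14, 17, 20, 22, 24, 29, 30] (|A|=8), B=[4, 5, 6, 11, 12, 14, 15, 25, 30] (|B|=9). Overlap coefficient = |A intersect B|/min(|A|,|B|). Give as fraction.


A intersect B = [14, 30]
|A intersect B| = 2
min(|A|, |B|) = min(8, 9) = 8
Overlap = 2 / 8 = 1/4

1/4


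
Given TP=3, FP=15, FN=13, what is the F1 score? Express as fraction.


F1 = 2 * P * R / (P + R)
P = TP/(TP+FP) = 3/18 = 1/6
R = TP/(TP+FN) = 3/16 = 3/16
2 * P * R = 2 * 1/6 * 3/16 = 1/16
P + R = 1/6 + 3/16 = 17/48
F1 = 1/16 / 17/48 = 3/17

3/17


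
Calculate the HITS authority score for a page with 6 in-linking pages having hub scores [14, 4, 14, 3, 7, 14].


Authority = sum of hub scores of in-linkers
In-link 1: hub score = 14
In-link 2: hub score = 4
In-link 3: hub score = 14
In-link 4: hub score = 3
In-link 5: hub score = 7
In-link 6: hub score = 14
Authority = 14 + 4 + 14 + 3 + 7 + 14 = 56

56


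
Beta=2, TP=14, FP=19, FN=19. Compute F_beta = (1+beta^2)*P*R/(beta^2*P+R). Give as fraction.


P = TP/(TP+FP) = 14/33 = 14/33
R = TP/(TP+FN) = 14/33 = 14/33
beta^2 = 2^2 = 4
(1 + beta^2) = 5
Numerator = (1+beta^2)*P*R = 980/1089
Denominator = beta^2*P + R = 56/33 + 14/33 = 70/33
F_beta = 14/33

14/33


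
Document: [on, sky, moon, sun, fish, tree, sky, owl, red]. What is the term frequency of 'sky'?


Document has 9 words
Scanning for 'sky':
Found at positions: [1, 6]
Count = 2

2


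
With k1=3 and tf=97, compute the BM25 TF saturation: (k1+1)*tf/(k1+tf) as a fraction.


BM25 TF component = (k1+1)*tf / (k1+tf)
k1 = 3, tf = 97
Numerator = (3+1)*97 = 388
Denominator = 3 + 97 = 100
= 388/100 = 97/25

97/25


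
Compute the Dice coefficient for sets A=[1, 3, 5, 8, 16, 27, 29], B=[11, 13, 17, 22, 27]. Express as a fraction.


A intersect B = [27]
|A intersect B| = 1
|A| = 7, |B| = 5
Dice = 2*1 / (7+5)
= 2 / 12 = 1/6

1/6


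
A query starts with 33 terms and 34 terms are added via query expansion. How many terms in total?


Original terms: 33
Expansion terms: 34
Total = 33 + 34 = 67

67


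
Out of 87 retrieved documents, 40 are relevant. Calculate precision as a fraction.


Precision = relevant_retrieved / total_retrieved
= 40 / 87
= 40 / (40 + 47)
= 40/87

40/87


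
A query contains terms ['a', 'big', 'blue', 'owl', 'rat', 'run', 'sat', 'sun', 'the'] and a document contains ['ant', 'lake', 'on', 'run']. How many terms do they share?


Query terms: ['a', 'big', 'blue', 'owl', 'rat', 'run', 'sat', 'sun', 'the']
Document terms: ['ant', 'lake', 'on', 'run']
Common terms: ['run']
Overlap count = 1

1


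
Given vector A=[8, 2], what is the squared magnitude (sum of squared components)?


|A|^2 = sum of squared components
A[0]^2 = 8^2 = 64
A[1]^2 = 2^2 = 4
Sum = 64 + 4 = 68

68


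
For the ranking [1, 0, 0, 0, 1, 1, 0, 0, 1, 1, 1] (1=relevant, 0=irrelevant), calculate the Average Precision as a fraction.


Computing P@k for each relevant position:
Position 1: relevant, P@1 = 1/1 = 1
Position 2: not relevant
Position 3: not relevant
Position 4: not relevant
Position 5: relevant, P@5 = 2/5 = 2/5
Position 6: relevant, P@6 = 3/6 = 1/2
Position 7: not relevant
Position 8: not relevant
Position 9: relevant, P@9 = 4/9 = 4/9
Position 10: relevant, P@10 = 5/10 = 1/2
Position 11: relevant, P@11 = 6/11 = 6/11
Sum of P@k = 1 + 2/5 + 1/2 + 4/9 + 1/2 + 6/11 = 1678/495
AP = 1678/495 / 6 = 839/1485

839/1485


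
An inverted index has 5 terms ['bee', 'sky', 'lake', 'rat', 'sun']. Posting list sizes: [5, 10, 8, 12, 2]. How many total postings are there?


Summing posting list sizes:
'bee': 5 postings
'sky': 10 postings
'lake': 8 postings
'rat': 12 postings
'sun': 2 postings
Total = 5 + 10 + 8 + 12 + 2 = 37

37


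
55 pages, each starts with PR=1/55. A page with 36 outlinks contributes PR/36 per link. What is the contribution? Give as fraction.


Initial PR = 1/55 = 1/55
Outlinks = 36
Contribution per link = PR / outlinks
= 1/55 / 36
= 1/1980

1/1980


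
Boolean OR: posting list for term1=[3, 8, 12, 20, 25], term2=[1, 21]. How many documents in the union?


Boolean OR: find union of posting lists
term1 docs: [3, 8, 12, 20, 25]
term2 docs: [1, 21]
Union: [1, 3, 8, 12, 20, 21, 25]
|union| = 7

7


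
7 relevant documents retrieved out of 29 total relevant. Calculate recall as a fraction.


Recall = retrieved_relevant / total_relevant
= 7 / 29
= 7 / (7 + 22)
= 7/29

7/29


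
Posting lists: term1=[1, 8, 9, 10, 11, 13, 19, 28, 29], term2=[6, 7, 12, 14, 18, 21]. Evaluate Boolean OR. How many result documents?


Boolean OR: find union of posting lists
term1 docs: [1, 8, 9, 10, 11, 13, 19, 28, 29]
term2 docs: [6, 7, 12, 14, 18, 21]
Union: [1, 6, 7, 8, 9, 10, 11, 12, 13, 14, 18, 19, 21, 28, 29]
|union| = 15

15


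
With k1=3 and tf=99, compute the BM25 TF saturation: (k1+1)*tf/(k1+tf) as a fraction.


BM25 TF component = (k1+1)*tf / (k1+tf)
k1 = 3, tf = 99
Numerator = (3+1)*99 = 396
Denominator = 3 + 99 = 102
= 396/102 = 66/17

66/17


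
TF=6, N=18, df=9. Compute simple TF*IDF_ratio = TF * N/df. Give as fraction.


TF * (N/df)
= 6 * (18/9)
= 6 * 2
= 12

12


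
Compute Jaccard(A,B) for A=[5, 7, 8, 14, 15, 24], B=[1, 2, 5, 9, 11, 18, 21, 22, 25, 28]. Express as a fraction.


A intersect B = [5]
|A intersect B| = 1
A union B = [1, 2, 5, 7, 8, 9, 11, 14, 15, 18, 21, 22, 24, 25, 28]
|A union B| = 15
Jaccard = 1/15 = 1/15

1/15


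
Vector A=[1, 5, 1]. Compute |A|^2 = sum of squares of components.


|A|^2 = sum of squared components
A[0]^2 = 1^2 = 1
A[1]^2 = 5^2 = 25
A[2]^2 = 1^2 = 1
Sum = 1 + 25 + 1 = 27

27


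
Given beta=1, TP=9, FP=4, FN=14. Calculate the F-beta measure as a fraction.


P = TP/(TP+FP) = 9/13 = 9/13
R = TP/(TP+FN) = 9/23 = 9/23
beta^2 = 1^2 = 1
(1 + beta^2) = 2
Numerator = (1+beta^2)*P*R = 162/299
Denominator = beta^2*P + R = 9/13 + 9/23 = 324/299
F_beta = 1/2

1/2


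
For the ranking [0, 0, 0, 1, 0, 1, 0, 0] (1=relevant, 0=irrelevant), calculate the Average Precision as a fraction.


Computing P@k for each relevant position:
Position 1: not relevant
Position 2: not relevant
Position 3: not relevant
Position 4: relevant, P@4 = 1/4 = 1/4
Position 5: not relevant
Position 6: relevant, P@6 = 2/6 = 1/3
Position 7: not relevant
Position 8: not relevant
Sum of P@k = 1/4 + 1/3 = 7/12
AP = 7/12 / 2 = 7/24

7/24


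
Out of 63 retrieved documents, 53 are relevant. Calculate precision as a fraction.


Precision = relevant_retrieved / total_retrieved
= 53 / 63
= 53 / (53 + 10)
= 53/63

53/63


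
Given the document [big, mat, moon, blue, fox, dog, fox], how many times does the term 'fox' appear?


Document has 7 words
Scanning for 'fox':
Found at positions: [4, 6]
Count = 2

2


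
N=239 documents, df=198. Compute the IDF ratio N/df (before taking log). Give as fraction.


IDF ratio = N / df
= 239 / 198
= 239/198

239/198


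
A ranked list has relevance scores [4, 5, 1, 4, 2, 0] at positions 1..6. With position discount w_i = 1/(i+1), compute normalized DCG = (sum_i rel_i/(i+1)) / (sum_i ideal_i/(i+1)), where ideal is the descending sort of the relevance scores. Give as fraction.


Position discount weights w_i = 1/(i+1) for i=1..6:
Weights = [1/2, 1/3, 1/4, 1/5, 1/6, 1/7]
Actual relevance: [4, 5, 1, 4, 2, 0]
DCG = 4/2 + 5/3 + 1/4 + 4/5 + 2/6 + 0/7 = 101/20
Ideal relevance (sorted desc): [5, 4, 4, 2, 1, 0]
Ideal DCG = 5/2 + 4/3 + 4/4 + 2/5 + 1/6 + 0/7 = 27/5
nDCG = DCG / ideal_DCG = 101/20 / 27/5 = 101/108

101/108


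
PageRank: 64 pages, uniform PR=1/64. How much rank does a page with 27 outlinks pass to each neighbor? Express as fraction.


Initial PR = 1/64 = 1/64
Outlinks = 27
Contribution per link = PR / outlinks
= 1/64 / 27
= 1/1728

1/1728


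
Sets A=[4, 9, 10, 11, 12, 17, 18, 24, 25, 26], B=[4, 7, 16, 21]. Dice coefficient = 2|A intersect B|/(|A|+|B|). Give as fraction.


A intersect B = [4]
|A intersect B| = 1
|A| = 10, |B| = 4
Dice = 2*1 / (10+4)
= 2 / 14 = 1/7

1/7


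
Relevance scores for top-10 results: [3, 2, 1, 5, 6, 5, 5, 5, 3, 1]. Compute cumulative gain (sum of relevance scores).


Cumulative Gain = sum of relevance scores
Position 1: rel=3, running sum=3
Position 2: rel=2, running sum=5
Position 3: rel=1, running sum=6
Position 4: rel=5, running sum=11
Position 5: rel=6, running sum=17
Position 6: rel=5, running sum=22
Position 7: rel=5, running sum=27
Position 8: rel=5, running sum=32
Position 9: rel=3, running sum=35
Position 10: rel=1, running sum=36
CG = 36

36


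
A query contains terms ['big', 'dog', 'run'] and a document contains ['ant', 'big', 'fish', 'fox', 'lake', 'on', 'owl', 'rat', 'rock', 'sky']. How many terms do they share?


Query terms: ['big', 'dog', 'run']
Document terms: ['ant', 'big', 'fish', 'fox', 'lake', 'on', 'owl', 'rat', 'rock', 'sky']
Common terms: ['big']
Overlap count = 1

1


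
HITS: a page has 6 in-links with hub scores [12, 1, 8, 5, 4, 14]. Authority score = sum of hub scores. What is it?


Authority = sum of hub scores of in-linkers
In-link 1: hub score = 12
In-link 2: hub score = 1
In-link 3: hub score = 8
In-link 4: hub score = 5
In-link 5: hub score = 4
In-link 6: hub score = 14
Authority = 12 + 1 + 8 + 5 + 4 + 14 = 44

44


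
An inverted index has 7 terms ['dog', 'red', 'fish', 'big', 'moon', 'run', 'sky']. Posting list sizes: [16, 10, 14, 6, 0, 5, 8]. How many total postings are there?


Summing posting list sizes:
'dog': 16 postings
'red': 10 postings
'fish': 14 postings
'big': 6 postings
'moon': 0 postings
'run': 5 postings
'sky': 8 postings
Total = 16 + 10 + 14 + 6 + 0 + 5 + 8 = 59

59


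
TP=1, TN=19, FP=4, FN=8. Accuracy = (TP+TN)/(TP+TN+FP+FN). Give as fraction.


Accuracy = (TP + TN) / (TP + TN + FP + FN)
TP + TN = 1 + 19 = 20
Total = 1 + 19 + 4 + 8 = 32
Accuracy = 20 / 32 = 5/8

5/8


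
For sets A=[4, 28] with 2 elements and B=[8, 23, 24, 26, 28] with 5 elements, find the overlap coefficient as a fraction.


A intersect B = [28]
|A intersect B| = 1
min(|A|, |B|) = min(2, 5) = 2
Overlap = 1 / 2 = 1/2

1/2


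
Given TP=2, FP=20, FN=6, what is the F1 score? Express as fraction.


F1 = 2 * P * R / (P + R)
P = TP/(TP+FP) = 2/22 = 1/11
R = TP/(TP+FN) = 2/8 = 1/4
2 * P * R = 2 * 1/11 * 1/4 = 1/22
P + R = 1/11 + 1/4 = 15/44
F1 = 1/22 / 15/44 = 2/15

2/15


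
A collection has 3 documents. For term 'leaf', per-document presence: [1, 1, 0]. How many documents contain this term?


Checking each document for 'leaf':
Doc 1: present
Doc 2: present
Doc 3: absent
df = sum of presences = 1 + 1 + 0 = 2

2


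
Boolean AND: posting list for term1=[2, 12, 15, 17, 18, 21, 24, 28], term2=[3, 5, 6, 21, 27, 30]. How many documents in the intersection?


Boolean AND: find intersection of posting lists
term1 docs: [2, 12, 15, 17, 18, 21, 24, 28]
term2 docs: [3, 5, 6, 21, 27, 30]
Intersection: [21]
|intersection| = 1

1


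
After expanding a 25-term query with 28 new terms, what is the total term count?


Original terms: 25
Expansion terms: 28
Total = 25 + 28 = 53

53


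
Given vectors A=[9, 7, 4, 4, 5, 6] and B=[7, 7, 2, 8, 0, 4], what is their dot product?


Dot product = sum of element-wise products
A[0]*B[0] = 9*7 = 63
A[1]*B[1] = 7*7 = 49
A[2]*B[2] = 4*2 = 8
A[3]*B[3] = 4*8 = 32
A[4]*B[4] = 5*0 = 0
A[5]*B[5] = 6*4 = 24
Sum = 63 + 49 + 8 + 32 + 0 + 24 = 176

176


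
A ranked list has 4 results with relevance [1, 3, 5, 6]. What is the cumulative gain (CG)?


Cumulative Gain = sum of relevance scores
Position 1: rel=1, running sum=1
Position 2: rel=3, running sum=4
Position 3: rel=5, running sum=9
Position 4: rel=6, running sum=15
CG = 15

15


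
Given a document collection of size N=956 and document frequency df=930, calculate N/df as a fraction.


IDF ratio = N / df
= 956 / 930
= 478/465

478/465


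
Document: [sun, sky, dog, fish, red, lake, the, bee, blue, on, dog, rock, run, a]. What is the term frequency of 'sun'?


Document has 14 words
Scanning for 'sun':
Found at positions: [0]
Count = 1

1


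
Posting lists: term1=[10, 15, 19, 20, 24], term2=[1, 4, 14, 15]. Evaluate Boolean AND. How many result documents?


Boolean AND: find intersection of posting lists
term1 docs: [10, 15, 19, 20, 24]
term2 docs: [1, 4, 14, 15]
Intersection: [15]
|intersection| = 1

1


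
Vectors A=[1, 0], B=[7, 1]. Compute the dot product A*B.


Dot product = sum of element-wise products
A[0]*B[0] = 1*7 = 7
A[1]*B[1] = 0*1 = 0
Sum = 7 + 0 = 7

7


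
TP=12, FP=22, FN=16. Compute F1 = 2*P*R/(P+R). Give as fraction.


F1 = 2 * P * R / (P + R)
P = TP/(TP+FP) = 12/34 = 6/17
R = TP/(TP+FN) = 12/28 = 3/7
2 * P * R = 2 * 6/17 * 3/7 = 36/119
P + R = 6/17 + 3/7 = 93/119
F1 = 36/119 / 93/119 = 12/31

12/31


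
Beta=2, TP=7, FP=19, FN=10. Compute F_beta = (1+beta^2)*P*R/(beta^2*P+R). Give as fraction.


P = TP/(TP+FP) = 7/26 = 7/26
R = TP/(TP+FN) = 7/17 = 7/17
beta^2 = 2^2 = 4
(1 + beta^2) = 5
Numerator = (1+beta^2)*P*R = 245/442
Denominator = beta^2*P + R = 14/13 + 7/17 = 329/221
F_beta = 35/94

35/94


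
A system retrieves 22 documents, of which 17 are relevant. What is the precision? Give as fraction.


Precision = relevant_retrieved / total_retrieved
= 17 / 22
= 17 / (17 + 5)
= 17/22

17/22


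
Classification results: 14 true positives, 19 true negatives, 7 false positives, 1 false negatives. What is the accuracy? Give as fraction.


Accuracy = (TP + TN) / (TP + TN + FP + FN)
TP + TN = 14 + 19 = 33
Total = 14 + 19 + 7 + 1 = 41
Accuracy = 33 / 41 = 33/41

33/41


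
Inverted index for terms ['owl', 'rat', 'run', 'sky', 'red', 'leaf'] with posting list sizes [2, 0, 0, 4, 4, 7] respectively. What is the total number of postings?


Summing posting list sizes:
'owl': 2 postings
'rat': 0 postings
'run': 0 postings
'sky': 4 postings
'red': 4 postings
'leaf': 7 postings
Total = 2 + 0 + 0 + 4 + 4 + 7 = 17

17


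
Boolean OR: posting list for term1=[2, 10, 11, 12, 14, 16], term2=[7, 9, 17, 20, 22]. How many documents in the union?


Boolean OR: find union of posting lists
term1 docs: [2, 10, 11, 12, 14, 16]
term2 docs: [7, 9, 17, 20, 22]
Union: [2, 7, 9, 10, 11, 12, 14, 16, 17, 20, 22]
|union| = 11

11


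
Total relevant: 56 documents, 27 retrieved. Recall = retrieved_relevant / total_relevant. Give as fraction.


Recall = retrieved_relevant / total_relevant
= 27 / 56
= 27 / (27 + 29)
= 27/56

27/56


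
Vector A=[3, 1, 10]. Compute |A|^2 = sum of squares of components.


|A|^2 = sum of squared components
A[0]^2 = 3^2 = 9
A[1]^2 = 1^2 = 1
A[2]^2 = 10^2 = 100
Sum = 9 + 1 + 100 = 110

110


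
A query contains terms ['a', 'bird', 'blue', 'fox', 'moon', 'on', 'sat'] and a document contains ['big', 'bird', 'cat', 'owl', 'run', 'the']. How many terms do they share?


Query terms: ['a', 'bird', 'blue', 'fox', 'moon', 'on', 'sat']
Document terms: ['big', 'bird', 'cat', 'owl', 'run', 'the']
Common terms: ['bird']
Overlap count = 1

1


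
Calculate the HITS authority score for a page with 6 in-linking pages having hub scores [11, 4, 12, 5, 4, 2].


Authority = sum of hub scores of in-linkers
In-link 1: hub score = 11
In-link 2: hub score = 4
In-link 3: hub score = 12
In-link 4: hub score = 5
In-link 5: hub score = 4
In-link 6: hub score = 2
Authority = 11 + 4 + 12 + 5 + 4 + 2 = 38

38


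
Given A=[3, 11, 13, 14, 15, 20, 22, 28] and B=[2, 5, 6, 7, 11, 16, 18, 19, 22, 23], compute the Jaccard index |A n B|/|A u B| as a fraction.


A intersect B = [11, 22]
|A intersect B| = 2
A union B = [2, 3, 5, 6, 7, 11, 13, 14, 15, 16, 18, 19, 20, 22, 23, 28]
|A union B| = 16
Jaccard = 2/16 = 1/8

1/8


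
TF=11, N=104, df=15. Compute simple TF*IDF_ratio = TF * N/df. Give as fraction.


TF * (N/df)
= 11 * (104/15)
= 11 * 104/15
= 1144/15

1144/15


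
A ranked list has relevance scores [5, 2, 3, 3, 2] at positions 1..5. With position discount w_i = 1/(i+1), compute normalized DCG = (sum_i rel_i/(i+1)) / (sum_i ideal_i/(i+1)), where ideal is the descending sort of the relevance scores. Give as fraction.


Position discount weights w_i = 1/(i+1) for i=1..5:
Weights = [1/2, 1/3, 1/4, 1/5, 1/6]
Actual relevance: [5, 2, 3, 3, 2]
DCG = 5/2 + 2/3 + 3/4 + 3/5 + 2/6 = 97/20
Ideal relevance (sorted desc): [5, 3, 3, 2, 2]
Ideal DCG = 5/2 + 3/3 + 3/4 + 2/5 + 2/6 = 299/60
nDCG = DCG / ideal_DCG = 97/20 / 299/60 = 291/299

291/299


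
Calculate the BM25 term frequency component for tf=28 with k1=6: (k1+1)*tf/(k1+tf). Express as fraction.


BM25 TF component = (k1+1)*tf / (k1+tf)
k1 = 6, tf = 28
Numerator = (6+1)*28 = 196
Denominator = 6 + 28 = 34
= 196/34 = 98/17

98/17


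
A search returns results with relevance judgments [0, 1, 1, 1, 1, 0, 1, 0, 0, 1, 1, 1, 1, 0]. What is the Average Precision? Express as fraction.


Computing P@k for each relevant position:
Position 1: not relevant
Position 2: relevant, P@2 = 1/2 = 1/2
Position 3: relevant, P@3 = 2/3 = 2/3
Position 4: relevant, P@4 = 3/4 = 3/4
Position 5: relevant, P@5 = 4/5 = 4/5
Position 6: not relevant
Position 7: relevant, P@7 = 5/7 = 5/7
Position 8: not relevant
Position 9: not relevant
Position 10: relevant, P@10 = 6/10 = 3/5
Position 11: relevant, P@11 = 7/11 = 7/11
Position 12: relevant, P@12 = 8/12 = 2/3
Position 13: relevant, P@13 = 9/13 = 9/13
Position 14: not relevant
Sum of P@k = 1/2 + 2/3 + 3/4 + 4/5 + 5/7 + 3/5 + 7/11 + 2/3 + 9/13 = 361939/60060
AP = 361939/60060 / 9 = 361939/540540

361939/540540


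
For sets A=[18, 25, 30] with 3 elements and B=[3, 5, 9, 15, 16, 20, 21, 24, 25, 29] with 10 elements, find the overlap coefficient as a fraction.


A intersect B = [25]
|A intersect B| = 1
min(|A|, |B|) = min(3, 10) = 3
Overlap = 1 / 3 = 1/3

1/3


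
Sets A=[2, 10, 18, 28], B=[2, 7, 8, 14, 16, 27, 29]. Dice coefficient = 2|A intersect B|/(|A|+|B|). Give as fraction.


A intersect B = [2]
|A intersect B| = 1
|A| = 4, |B| = 7
Dice = 2*1 / (4+7)
= 2 / 11 = 2/11

2/11


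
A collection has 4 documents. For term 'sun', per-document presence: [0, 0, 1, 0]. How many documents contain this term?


Checking each document for 'sun':
Doc 1: absent
Doc 2: absent
Doc 3: present
Doc 4: absent
df = sum of presences = 0 + 0 + 1 + 0 = 1

1


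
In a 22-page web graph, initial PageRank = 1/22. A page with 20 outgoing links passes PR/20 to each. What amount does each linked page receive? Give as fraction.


Initial PR = 1/22 = 1/22
Outlinks = 20
Contribution per link = PR / outlinks
= 1/22 / 20
= 1/440

1/440


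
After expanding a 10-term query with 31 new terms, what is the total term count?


Original terms: 10
Expansion terms: 31
Total = 10 + 31 = 41

41


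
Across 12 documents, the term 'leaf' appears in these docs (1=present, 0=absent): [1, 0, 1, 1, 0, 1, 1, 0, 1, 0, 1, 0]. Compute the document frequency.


Checking each document for 'leaf':
Doc 1: present
Doc 2: absent
Doc 3: present
Doc 4: present
Doc 5: absent
Doc 6: present
Doc 7: present
Doc 8: absent
Doc 9: present
Doc 10: absent
Doc 11: present
Doc 12: absent
df = sum of presences = 1 + 0 + 1 + 1 + 0 + 1 + 1 + 0 + 1 + 0 + 1 + 0 = 7

7


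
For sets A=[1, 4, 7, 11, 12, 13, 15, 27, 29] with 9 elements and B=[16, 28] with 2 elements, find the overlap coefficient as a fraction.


A intersect B = []
|A intersect B| = 0
min(|A|, |B|) = min(9, 2) = 2
Overlap = 0 / 2 = 0

0


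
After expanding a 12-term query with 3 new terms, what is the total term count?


Original terms: 12
Expansion terms: 3
Total = 12 + 3 = 15

15


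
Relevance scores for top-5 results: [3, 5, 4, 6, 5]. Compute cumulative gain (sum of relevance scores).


Cumulative Gain = sum of relevance scores
Position 1: rel=3, running sum=3
Position 2: rel=5, running sum=8
Position 3: rel=4, running sum=12
Position 4: rel=6, running sum=18
Position 5: rel=5, running sum=23
CG = 23

23


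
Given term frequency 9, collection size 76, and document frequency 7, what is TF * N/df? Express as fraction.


TF * (N/df)
= 9 * (76/7)
= 9 * 76/7
= 684/7

684/7


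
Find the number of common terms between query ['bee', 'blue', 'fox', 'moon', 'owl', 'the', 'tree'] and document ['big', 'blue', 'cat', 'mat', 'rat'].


Query terms: ['bee', 'blue', 'fox', 'moon', 'owl', 'the', 'tree']
Document terms: ['big', 'blue', 'cat', 'mat', 'rat']
Common terms: ['blue']
Overlap count = 1

1


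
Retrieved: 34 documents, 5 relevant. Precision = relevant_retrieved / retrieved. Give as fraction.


Precision = relevant_retrieved / total_retrieved
= 5 / 34
= 5 / (5 + 29)
= 5/34

5/34


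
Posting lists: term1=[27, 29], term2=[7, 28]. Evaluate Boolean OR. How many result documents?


Boolean OR: find union of posting lists
term1 docs: [27, 29]
term2 docs: [7, 28]
Union: [7, 27, 28, 29]
|union| = 4

4


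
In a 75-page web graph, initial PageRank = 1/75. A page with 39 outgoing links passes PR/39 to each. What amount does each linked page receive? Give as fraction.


Initial PR = 1/75 = 1/75
Outlinks = 39
Contribution per link = PR / outlinks
= 1/75 / 39
= 1/2925

1/2925


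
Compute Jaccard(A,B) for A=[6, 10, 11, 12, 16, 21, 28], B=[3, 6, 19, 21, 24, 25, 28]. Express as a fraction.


A intersect B = [6, 21, 28]
|A intersect B| = 3
A union B = [3, 6, 10, 11, 12, 16, 19, 21, 24, 25, 28]
|A union B| = 11
Jaccard = 3/11 = 3/11

3/11


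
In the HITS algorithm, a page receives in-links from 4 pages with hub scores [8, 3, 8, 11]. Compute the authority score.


Authority = sum of hub scores of in-linkers
In-link 1: hub score = 8
In-link 2: hub score = 3
In-link 3: hub score = 8
In-link 4: hub score = 11
Authority = 8 + 3 + 8 + 11 = 30

30


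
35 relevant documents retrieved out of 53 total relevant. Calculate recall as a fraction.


Recall = retrieved_relevant / total_relevant
= 35 / 53
= 35 / (35 + 18)
= 35/53

35/53


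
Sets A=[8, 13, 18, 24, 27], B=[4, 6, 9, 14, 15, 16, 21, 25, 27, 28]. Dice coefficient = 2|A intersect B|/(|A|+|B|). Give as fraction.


A intersect B = [27]
|A intersect B| = 1
|A| = 5, |B| = 10
Dice = 2*1 / (5+10)
= 2 / 15 = 2/15

2/15


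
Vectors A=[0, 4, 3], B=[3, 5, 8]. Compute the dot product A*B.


Dot product = sum of element-wise products
A[0]*B[0] = 0*3 = 0
A[1]*B[1] = 4*5 = 20
A[2]*B[2] = 3*8 = 24
Sum = 0 + 20 + 24 = 44

44


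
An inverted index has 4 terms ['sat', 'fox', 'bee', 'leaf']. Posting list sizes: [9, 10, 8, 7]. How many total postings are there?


Summing posting list sizes:
'sat': 9 postings
'fox': 10 postings
'bee': 8 postings
'leaf': 7 postings
Total = 9 + 10 + 8 + 7 = 34

34


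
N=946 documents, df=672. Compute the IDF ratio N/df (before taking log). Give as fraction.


IDF ratio = N / df
= 946 / 672
= 473/336

473/336


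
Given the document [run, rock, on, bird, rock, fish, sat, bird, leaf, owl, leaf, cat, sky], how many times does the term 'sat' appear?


Document has 13 words
Scanning for 'sat':
Found at positions: [6]
Count = 1

1


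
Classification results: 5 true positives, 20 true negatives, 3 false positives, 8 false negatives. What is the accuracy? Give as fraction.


Accuracy = (TP + TN) / (TP + TN + FP + FN)
TP + TN = 5 + 20 = 25
Total = 5 + 20 + 3 + 8 = 36
Accuracy = 25 / 36 = 25/36

25/36


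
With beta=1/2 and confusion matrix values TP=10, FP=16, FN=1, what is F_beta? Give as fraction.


P = TP/(TP+FP) = 10/26 = 5/13
R = TP/(TP+FN) = 10/11 = 10/11
beta^2 = 1/2^2 = 1/4
(1 + beta^2) = 5/4
Numerator = (1+beta^2)*P*R = 125/286
Denominator = beta^2*P + R = 5/52 + 10/11 = 575/572
F_beta = 10/23

10/23


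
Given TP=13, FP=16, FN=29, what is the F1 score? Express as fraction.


F1 = 2 * P * R / (P + R)
P = TP/(TP+FP) = 13/29 = 13/29
R = TP/(TP+FN) = 13/42 = 13/42
2 * P * R = 2 * 13/29 * 13/42 = 169/609
P + R = 13/29 + 13/42 = 923/1218
F1 = 169/609 / 923/1218 = 26/71

26/71


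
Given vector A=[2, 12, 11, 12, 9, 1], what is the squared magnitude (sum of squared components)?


|A|^2 = sum of squared components
A[0]^2 = 2^2 = 4
A[1]^2 = 12^2 = 144
A[2]^2 = 11^2 = 121
A[3]^2 = 12^2 = 144
A[4]^2 = 9^2 = 81
A[5]^2 = 1^2 = 1
Sum = 4 + 144 + 121 + 144 + 81 + 1 = 495

495


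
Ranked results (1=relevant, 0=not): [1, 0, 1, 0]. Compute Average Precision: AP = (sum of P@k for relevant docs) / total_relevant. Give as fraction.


Computing P@k for each relevant position:
Position 1: relevant, P@1 = 1/1 = 1
Position 2: not relevant
Position 3: relevant, P@3 = 2/3 = 2/3
Position 4: not relevant
Sum of P@k = 1 + 2/3 = 5/3
AP = 5/3 / 2 = 5/6

5/6
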